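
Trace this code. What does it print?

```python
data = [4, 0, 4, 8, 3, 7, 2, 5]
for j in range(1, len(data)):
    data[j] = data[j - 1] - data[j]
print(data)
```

[4, 4, 0, -8, -11, -18, -20, -25]

j=1: data[1] = 4-0 = 4 → [4, 4, 4, 8, 3, 7, 2, 5]
j=2: data[2] = 4-4 = 0 → [4, 4, 0, 8, 3, 7, 2, 5]
j=3: data[3] = 0-8 = -8 → [4, 4, 0, -8, 3, 7, 2, 5]
j=4: data[4] = (-8)-3 = -11 → [4, 4, 0, -8, -11, 7, 2, 5]
j=5: data[5] = (-11)-7 = -18 → [4, 4, 0, -8, -11, -18, 2, 5]
j=6: data[6] = (-18)-2 = -20 → [4, 4, 0, -8, -11, -18, -20, 5]
j=7: data[7] = (-20)-5 = -25 → [4, 4, 0, -8, -11, -18, -20, -25]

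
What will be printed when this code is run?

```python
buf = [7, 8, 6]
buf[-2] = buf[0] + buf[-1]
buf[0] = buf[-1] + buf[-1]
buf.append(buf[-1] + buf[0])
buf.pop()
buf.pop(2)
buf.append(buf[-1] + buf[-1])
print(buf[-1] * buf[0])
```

buf[-2] = buf[0]+buf[-1] = 7+6 = 13 → [7, 13, 6]
buf[0] = buf[-1]+buf[-1] = 6+6 = 12 → [12, 13, 6]
append buf[-1]+buf[0] = 6+12 = 18 → [12, 13, 6, 18]
pop() removes 18 → [12, 13, 6]
pop(2) removes 6 → [12, 13]
append buf[-1]+buf[-1] = 13+13 = 26 → [12, 13, 26]
buf[-1]*buf[0] = 26*12 = 312

312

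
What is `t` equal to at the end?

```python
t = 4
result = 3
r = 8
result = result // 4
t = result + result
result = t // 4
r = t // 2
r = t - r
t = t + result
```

0

result = 3//4 = 0
t = 0+0 = 0
result = 0//4 = 0
r = 0//2 = 0
r = 0-0 = 0
t = 0+0 = 0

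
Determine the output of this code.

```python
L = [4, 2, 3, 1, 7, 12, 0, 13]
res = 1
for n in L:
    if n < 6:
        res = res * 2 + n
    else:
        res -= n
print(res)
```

n=4: <6, res = 1*2+4 = 6
n=2: <6, res = 6*2+2 = 14
n=3: <6, res = 14*2+3 = 31
n=1: <6, res = 31*2+1 = 63
n=7: not <6, res = 63-7 = 56
n=12: not <6, res = 56-12 = 44
n=0: <6, res = 44*2+0 = 88
n=13: not <6, res = 88-13 = 75

75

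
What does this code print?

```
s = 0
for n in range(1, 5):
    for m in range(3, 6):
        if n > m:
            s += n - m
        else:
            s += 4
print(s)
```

45

n=1,m=3: not 1>3, s = 0+4 = 4
n=1,m=4: not 1>4, s = 4+4 = 8
n=1,m=5: not 1>5, s = 8+4 = 12
n=2,m=3: not 2>3, s = 12+4 = 16
n=2,m=4: not 2>4, s = 16+4 = 20
n=2,m=5: not 2>5, s = 20+4 = 24
n=3,m=3: not 3>3, s = 24+4 = 28
n=3,m=4: not 3>4, s = 28+4 = 32
n=3,m=5: not 3>5, s = 32+4 = 36
n=4,m=3: 4>3, s = 36+1 = 37
n=4,m=4: not 4>4, s = 37+4 = 41
n=4,m=5: not 4>5, s = 41+4 = 45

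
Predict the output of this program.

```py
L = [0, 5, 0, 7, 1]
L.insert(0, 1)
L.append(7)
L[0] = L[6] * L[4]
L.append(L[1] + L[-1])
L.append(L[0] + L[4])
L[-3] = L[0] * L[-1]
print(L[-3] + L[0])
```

insert 1 at 0 → [1, 0, 5, 0, 7, 1]
append 7 → [1, 0, 5, 0, 7, 1, 7]
L[0] = L[6]*L[4] = 7*7 = 49 → [49, 0, 5, 0, 7, 1, 7]
append L[1]+L[-1] = 0+7 = 7 → [49, 0, 5, 0, 7, 1, 7, 7]
append L[0]+L[4] = 49+7 = 56 → [49, 0, 5, 0, 7, 1, 7, 7, 56]
L[-3] = L[0]*L[-1] = 49*56 = 2744 → [49, 0, 5, 0, 7, 1, 2744, 7, 56]
L[-3]+L[0] = 2744+49 = 2793

2793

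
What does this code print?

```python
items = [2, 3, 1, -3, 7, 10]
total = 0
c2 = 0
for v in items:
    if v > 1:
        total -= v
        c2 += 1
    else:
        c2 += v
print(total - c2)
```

v=2: >1, total = 0-2 = -2; c2=1
v=3: >1, total = (-2)-3 = -5; c2=2
v=1: not >1; c2=3
v=-3: not >1; c2=0
v=7: >1, total = (-5)-7 = -12; c2=1
v=10: >1, total = (-12)-10 = -22; c2=2
total-c2 = (-22)-2 = -24

-24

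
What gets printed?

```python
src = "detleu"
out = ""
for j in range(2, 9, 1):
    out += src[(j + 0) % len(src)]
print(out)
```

tleudet

j=2: add src[2]='t' → 't'
j=3: add src[3]='l' → 'tl'
j=4: add src[4]='e' → 'tle'
j=5: add src[5]='u' → 'tleu'
j=6: add src[0]='d' → 'tleud'
j=7: add src[1]='e' → 'tleude'
j=8: add src[2]='t' → 'tleudet'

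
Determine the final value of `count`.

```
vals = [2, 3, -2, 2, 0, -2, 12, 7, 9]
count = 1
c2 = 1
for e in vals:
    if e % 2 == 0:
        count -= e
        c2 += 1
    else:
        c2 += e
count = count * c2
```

e=2: even, count = 1-2 = -1; c2=2
e=3: not even; c2=5
e=-2: even, count = (-1)-(-2) = 1; c2=6
e=2: even, count = 1-2 = -1; c2=7
e=0: even, count = (-1)-0 = -1; c2=8
e=-2: even, count = (-1)-(-2) = 1; c2=9
e=12: even, count = 1-12 = -11; c2=10
e=7: not even; c2=17
e=9: not even; c2=26
count*c2 = (-11)*26 = -286

-286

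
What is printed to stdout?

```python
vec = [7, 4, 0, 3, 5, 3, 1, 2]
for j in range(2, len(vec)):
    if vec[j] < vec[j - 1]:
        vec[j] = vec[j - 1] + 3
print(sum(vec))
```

98

j=2: 0<4, vec[2] = 4+3 = 7 → [7, 4, 7, 3, 5, 3, 1, 2]
j=3: 3<7, vec[3] = 7+3 = 10 → [7, 4, 7, 10, 5, 3, 1, 2]
j=4: 5<10, vec[4] = 10+3 = 13 → [7, 4, 7, 10, 13, 3, 1, 2]
j=5: 3<13, vec[5] = 13+3 = 16 → [7, 4, 7, 10, 13, 16, 1, 2]
j=6: 1<16, vec[6] = 16+3 = 19 → [7, 4, 7, 10, 13, 16, 19, 2]
j=7: 2<19, vec[7] = 19+3 = 22 → [7, 4, 7, 10, 13, 16, 19, 22]
sum = 98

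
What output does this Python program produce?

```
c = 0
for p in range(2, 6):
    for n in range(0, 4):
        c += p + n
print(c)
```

p=2,n=0: c = 0+2 = 2
p=2,n=1: c = 2+3 = 5
p=2,n=2: c = 5+4 = 9
p=2,n=3: c = 9+5 = 14
p=3,n=0: c = 14+3 = 17
p=3,n=1: c = 17+4 = 21
p=3,n=2: c = 21+5 = 26
p=3,n=3: c = 26+6 = 32
p=4,n=0: c = 32+4 = 36
p=4,n=1: c = 36+5 = 41
p=4,n=2: c = 41+6 = 47
p=4,n=3: c = 47+7 = 54
p=5,n=0: c = 54+5 = 59
p=5,n=1: c = 59+6 = 65
p=5,n=2: c = 65+7 = 72
p=5,n=3: c = 72+8 = 80

80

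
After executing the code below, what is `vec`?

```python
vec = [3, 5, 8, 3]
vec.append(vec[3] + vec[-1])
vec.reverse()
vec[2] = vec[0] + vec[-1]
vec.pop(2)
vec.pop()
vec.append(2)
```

append vec[3]+vec[-1] = 3+3 = 6 → [3, 5, 8, 3, 6]
reverse → [6, 3, 8, 5, 3]
vec[2] = vec[0]+vec[-1] = 6+3 = 9 → [6, 3, 9, 5, 3]
pop(2) removes 9 → [6, 3, 5, 3]
pop() removes 3 → [6, 3, 5]
append 2 → [6, 3, 5, 2]

[6, 3, 5, 2]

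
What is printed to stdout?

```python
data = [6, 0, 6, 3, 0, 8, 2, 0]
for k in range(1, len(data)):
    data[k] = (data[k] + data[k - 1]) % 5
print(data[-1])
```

k=1: data[1] = (0+6)%5 = 1 → [6, 1, 6, 3, 0, 8, 2, 0]
k=2: data[2] = (6+1)%5 = 2 → [6, 1, 2, 3, 0, 8, 2, 0]
k=3: data[3] = (3+2)%5 = 0 → [6, 1, 2, 0, 0, 8, 2, 0]
k=4: data[4] = (0+0)%5 = 0 → [6, 1, 2, 0, 0, 8, 2, 0]
k=5: data[5] = (8+0)%5 = 3 → [6, 1, 2, 0, 0, 3, 2, 0]
k=6: data[6] = (2+3)%5 = 0 → [6, 1, 2, 0, 0, 3, 0, 0]
k=7: data[7] = (0+0)%5 = 0 → [6, 1, 2, 0, 0, 3, 0, 0]

0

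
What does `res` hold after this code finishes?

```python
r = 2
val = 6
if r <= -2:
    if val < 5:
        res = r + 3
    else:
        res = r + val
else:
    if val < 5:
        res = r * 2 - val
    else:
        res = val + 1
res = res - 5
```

r=2, val=6
r <= -2 is False; val < 5 is False
→ res = val + 1 = 7
res = 7-5 = 2

2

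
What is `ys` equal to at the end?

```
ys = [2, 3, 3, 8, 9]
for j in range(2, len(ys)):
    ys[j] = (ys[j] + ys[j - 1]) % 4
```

[2, 3, 2, 2, 3]

j=2: ys[2] = (3+3)%4 = 2 → [2, 3, 2, 8, 9]
j=3: ys[3] = (8+2)%4 = 2 → [2, 3, 2, 2, 9]
j=4: ys[4] = (9+2)%4 = 3 → [2, 3, 2, 2, 3]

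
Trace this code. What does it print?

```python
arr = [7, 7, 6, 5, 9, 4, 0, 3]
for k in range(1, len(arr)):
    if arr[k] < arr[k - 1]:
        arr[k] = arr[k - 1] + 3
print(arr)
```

k=1: 7>=7, unchanged → [7, 7, 6, 5, 9, 4, 0, 3]
k=2: 6<7, arr[2] = 7+3 = 10 → [7, 7, 10, 5, 9, 4, 0, 3]
k=3: 5<10, arr[3] = 10+3 = 13 → [7, 7, 10, 13, 9, 4, 0, 3]
k=4: 9<13, arr[4] = 13+3 = 16 → [7, 7, 10, 13, 16, 4, 0, 3]
k=5: 4<16, arr[5] = 16+3 = 19 → [7, 7, 10, 13, 16, 19, 0, 3]
k=6: 0<19, arr[6] = 19+3 = 22 → [7, 7, 10, 13, 16, 19, 22, 3]
k=7: 3<22, arr[7] = 22+3 = 25 → [7, 7, 10, 13, 16, 19, 22, 25]

[7, 7, 10, 13, 16, 19, 22, 25]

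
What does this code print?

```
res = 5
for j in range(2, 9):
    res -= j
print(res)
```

-30

j=2: res = 5-2 = 3
j=3: res = 3-3 = 0
j=4: res = 0-4 = -4
j=5: res = (-4)-5 = -9
j=6: res = (-9)-6 = -15
j=7: res = (-15)-7 = -22
j=8: res = (-22)-8 = -30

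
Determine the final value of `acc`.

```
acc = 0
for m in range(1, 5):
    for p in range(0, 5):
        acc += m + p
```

90

m=1,p=0: acc = 0+1 = 1
m=1,p=1: acc = 1+2 = 3
m=1,p=2: acc = 3+3 = 6
m=1,p=3: acc = 6+4 = 10
m=1,p=4: acc = 10+5 = 15
m=2,p=0: acc = 15+2 = 17
m=2,p=1: acc = 17+3 = 20
m=2,p=2: acc = 20+4 = 24
m=2,p=3: acc = 24+5 = 29
m=2,p=4: acc = 29+6 = 35
m=3,p=0: acc = 35+3 = 38
m=3,p=1: acc = 38+4 = 42
m=3,p=2: acc = 42+5 = 47
m=3,p=3: acc = 47+6 = 53
m=3,p=4: acc = 53+7 = 60
m=4,p=0: acc = 60+4 = 64
m=4,p=1: acc = 64+5 = 69
m=4,p=2: acc = 69+6 = 75
m=4,p=3: acc = 75+7 = 82
m=4,p=4: acc = 82+8 = 90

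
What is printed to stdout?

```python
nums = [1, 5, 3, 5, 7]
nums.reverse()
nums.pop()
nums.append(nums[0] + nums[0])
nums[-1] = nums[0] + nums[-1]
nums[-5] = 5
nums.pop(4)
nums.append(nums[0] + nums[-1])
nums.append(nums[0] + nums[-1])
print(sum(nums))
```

reverse → [7, 5, 3, 5, 1]
pop() removes 1 → [7, 5, 3, 5]
append nums[0]+nums[0] = 7+7 = 14 → [7, 5, 3, 5, 14]
nums[-1] = nums[0]+nums[-1] = 7+14 = 21 → [7, 5, 3, 5, 21]
nums[-5] = 5 → [5, 5, 3, 5, 21]
pop(4) removes 21 → [5, 5, 3, 5]
append nums[0]+nums[-1] = 5+5 = 10 → [5, 5, 3, 5, 10]
append nums[0]+nums[-1] = 5+10 = 15 → [5, 5, 3, 5, 10, 15]
sum = 43

43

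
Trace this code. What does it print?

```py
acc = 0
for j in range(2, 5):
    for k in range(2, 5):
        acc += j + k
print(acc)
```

54

j=2,k=2: acc = 0+4 = 4
j=2,k=3: acc = 4+5 = 9
j=2,k=4: acc = 9+6 = 15
j=3,k=2: acc = 15+5 = 20
j=3,k=3: acc = 20+6 = 26
j=3,k=4: acc = 26+7 = 33
j=4,k=2: acc = 33+6 = 39
j=4,k=3: acc = 39+7 = 46
j=4,k=4: acc = 46+8 = 54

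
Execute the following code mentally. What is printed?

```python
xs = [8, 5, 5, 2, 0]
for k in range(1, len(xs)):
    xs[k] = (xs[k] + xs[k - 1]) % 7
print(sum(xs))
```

k=1: xs[1] = (5+8)%7 = 6 → [8, 6, 5, 2, 0]
k=2: xs[2] = (5+6)%7 = 4 → [8, 6, 4, 2, 0]
k=3: xs[3] = (2+4)%7 = 6 → [8, 6, 4, 6, 0]
k=4: xs[4] = (0+6)%7 = 6 → [8, 6, 4, 6, 6]
sum = 30

30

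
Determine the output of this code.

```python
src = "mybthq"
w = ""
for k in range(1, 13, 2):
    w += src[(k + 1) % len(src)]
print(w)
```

bhmbhm

k=1: add src[2]='b' → 'b'
k=3: add src[4]='h' → 'bh'
k=5: add src[0]='m' → 'bhm'
k=7: add src[2]='b' → 'bhmb'
k=9: add src[4]='h' → 'bhmbh'
k=11: add src[0]='m' → 'bhmbhm'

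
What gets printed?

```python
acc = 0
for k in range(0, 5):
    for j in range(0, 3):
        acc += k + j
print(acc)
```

k=0,j=0: acc = 0+0 = 0
k=0,j=1: acc = 0+1 = 1
k=0,j=2: acc = 1+2 = 3
k=1,j=0: acc = 3+1 = 4
k=1,j=1: acc = 4+2 = 6
k=1,j=2: acc = 6+3 = 9
k=2,j=0: acc = 9+2 = 11
k=2,j=1: acc = 11+3 = 14
k=2,j=2: acc = 14+4 = 18
k=3,j=0: acc = 18+3 = 21
k=3,j=1: acc = 21+4 = 25
k=3,j=2: acc = 25+5 = 30
k=4,j=0: acc = 30+4 = 34
k=4,j=1: acc = 34+5 = 39
k=4,j=2: acc = 39+6 = 45

45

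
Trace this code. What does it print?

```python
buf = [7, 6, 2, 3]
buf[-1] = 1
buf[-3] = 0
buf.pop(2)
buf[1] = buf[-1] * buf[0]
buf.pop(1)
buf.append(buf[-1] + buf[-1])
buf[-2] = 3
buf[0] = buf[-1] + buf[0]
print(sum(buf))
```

buf[-1] = 1 → [7, 6, 2, 1]
buf[-3] = 0 → [7, 0, 2, 1]
pop(2) removes 2 → [7, 0, 1]
buf[1] = buf[-1]*buf[0] = 1*7 = 7 → [7, 7, 1]
pop(1) removes 7 → [7, 1]
append buf[-1]+buf[-1] = 1+1 = 2 → [7, 1, 2]
buf[-2] = 3 → [7, 3, 2]
buf[0] = buf[-1]+buf[0] = 2+7 = 9 → [9, 3, 2]
sum = 14

14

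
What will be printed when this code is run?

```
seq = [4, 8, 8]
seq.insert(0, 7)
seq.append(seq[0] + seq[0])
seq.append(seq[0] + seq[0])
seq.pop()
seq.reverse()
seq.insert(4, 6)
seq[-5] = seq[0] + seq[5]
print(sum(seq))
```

60

insert 7 at 0 → [7, 4, 8, 8]
append seq[0]+seq[0] = 7+7 = 14 → [7, 4, 8, 8, 14]
append seq[0]+seq[0] = 7+7 = 14 → [7, 4, 8, 8, 14, 14]
pop() removes 14 → [7, 4, 8, 8, 14]
reverse → [14, 8, 8, 4, 7]
insert 6 at 4 → [14, 8, 8, 4, 6, 7]
seq[-5] = seq[0]+seq[5] = 14+7 = 21 → [14, 21, 8, 4, 6, 7]
sum = 60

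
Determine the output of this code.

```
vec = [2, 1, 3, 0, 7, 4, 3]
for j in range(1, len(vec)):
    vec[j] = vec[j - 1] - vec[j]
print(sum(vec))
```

j=1: vec[1] = 2-1 = 1 → [2, 1, 3, 0, 7, 4, 3]
j=2: vec[2] = 1-3 = -2 → [2, 1, -2, 0, 7, 4, 3]
j=3: vec[3] = (-2)-0 = -2 → [2, 1, -2, -2, 7, 4, 3]
j=4: vec[4] = (-2)-7 = -9 → [2, 1, -2, -2, -9, 4, 3]
j=5: vec[5] = (-9)-4 = -13 → [2, 1, -2, -2, -9, -13, 3]
j=6: vec[6] = (-13)-3 = -16 → [2, 1, -2, -2, -9, -13, -16]
sum = -39

-39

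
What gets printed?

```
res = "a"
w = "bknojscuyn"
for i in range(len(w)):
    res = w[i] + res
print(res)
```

nyucsjonkba

i=0: prepend 'b' → 'ba'
i=1: prepend 'k' → 'kba'
i=2: prepend 'n' → 'nkba'
i=3: prepend 'o' → 'onkba'
i=4: prepend 'j' → 'jonkba'
i=5: prepend 's' → 'sjonkba'
i=6: prepend 'c' → 'csjonkba'
i=7: prepend 'u' → 'ucsjonkba'
i=8: prepend 'y' → 'yucsjonkba'
i=9: prepend 'n' → 'nyucsjonkba'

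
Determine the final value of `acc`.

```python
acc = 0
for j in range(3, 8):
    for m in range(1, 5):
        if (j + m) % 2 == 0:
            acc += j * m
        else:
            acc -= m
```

94

j=3,m=1: even sum, acc = 0+3 = 3
j=3,m=2: odd sum, acc = 3-2 = 1
j=3,m=3: even sum, acc = 1+9 = 10
j=3,m=4: odd sum, acc = 10-4 = 6
j=4,m=1: odd sum, acc = 6-1 = 5
j=4,m=2: even sum, acc = 5+8 = 13
j=4,m=3: odd sum, acc = 13-3 = 10
j=4,m=4: even sum, acc = 10+16 = 26
j=5,m=1: even sum, acc = 26+5 = 31
j=5,m=2: odd sum, acc = 31-2 = 29
j=5,m=3: even sum, acc = 29+15 = 44
j=5,m=4: odd sum, acc = 44-4 = 40
j=6,m=1: odd sum, acc = 40-1 = 39
j=6,m=2: even sum, acc = 39+12 = 51
j=6,m=3: odd sum, acc = 51-3 = 48
j=6,m=4: even sum, acc = 48+24 = 72
j=7,m=1: even sum, acc = 72+7 = 79
j=7,m=2: odd sum, acc = 79-2 = 77
j=7,m=3: even sum, acc = 77+21 = 98
j=7,m=4: odd sum, acc = 98-4 = 94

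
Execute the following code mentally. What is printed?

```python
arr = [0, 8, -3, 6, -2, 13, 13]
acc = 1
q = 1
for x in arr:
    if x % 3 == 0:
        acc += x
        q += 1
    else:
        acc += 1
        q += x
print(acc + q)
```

44

x=0: %3==0, acc = 1+0 = 1; q=2
x=8: not %3==0, acc = 1+1 = 2; q=10
x=-3: %3==0, acc = 2+(-3) = -1; q=11
x=6: %3==0, acc = (-1)+6 = 5; q=12
x=-2: not %3==0, acc = 5+1 = 6; q=10
x=13: not %3==0, acc = 6+1 = 7; q=23
x=13: not %3==0, acc = 7+1 = 8; q=36
acc+q = 8+36 = 44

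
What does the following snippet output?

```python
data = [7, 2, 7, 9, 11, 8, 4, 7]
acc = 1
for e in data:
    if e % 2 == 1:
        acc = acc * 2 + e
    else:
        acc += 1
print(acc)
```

285

e=7: odd, acc = 1*2+7 = 9
e=2: not odd, acc = 9+1 = 10
e=7: odd, acc = 10*2+7 = 27
e=9: odd, acc = 27*2+9 = 63
e=11: odd, acc = 63*2+11 = 137
e=8: not odd, acc = 137+1 = 138
e=4: not odd, acc = 138+1 = 139
e=7: odd, acc = 139*2+7 = 285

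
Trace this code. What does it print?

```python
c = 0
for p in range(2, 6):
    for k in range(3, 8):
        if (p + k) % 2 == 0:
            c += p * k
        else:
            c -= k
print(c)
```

130

p=2,k=3: odd sum, c = 0-3 = -3
p=2,k=4: even sum, c = (-3)+8 = 5
p=2,k=5: odd sum, c = 5-5 = 0
p=2,k=6: even sum, c = 0+12 = 12
p=2,k=7: odd sum, c = 12-7 = 5
p=3,k=3: even sum, c = 5+9 = 14
p=3,k=4: odd sum, c = 14-4 = 10
p=3,k=5: even sum, c = 10+15 = 25
p=3,k=6: odd sum, c = 25-6 = 19
p=3,k=7: even sum, c = 19+21 = 40
p=4,k=3: odd sum, c = 40-3 = 37
p=4,k=4: even sum, c = 37+16 = 53
p=4,k=5: odd sum, c = 53-5 = 48
p=4,k=6: even sum, c = 48+24 = 72
p=4,k=7: odd sum, c = 72-7 = 65
p=5,k=3: even sum, c = 65+15 = 80
p=5,k=4: odd sum, c = 80-4 = 76
p=5,k=5: even sum, c = 76+25 = 101
p=5,k=6: odd sum, c = 101-6 = 95
p=5,k=7: even sum, c = 95+35 = 130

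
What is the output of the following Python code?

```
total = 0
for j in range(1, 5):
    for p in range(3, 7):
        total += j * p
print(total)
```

j=1,p=3: total = 0+3 = 3
j=1,p=4: total = 3+4 = 7
j=1,p=5: total = 7+5 = 12
j=1,p=6: total = 12+6 = 18
j=2,p=3: total = 18+6 = 24
j=2,p=4: total = 24+8 = 32
j=2,p=5: total = 32+10 = 42
j=2,p=6: total = 42+12 = 54
j=3,p=3: total = 54+9 = 63
j=3,p=4: total = 63+12 = 75
j=3,p=5: total = 75+15 = 90
j=3,p=6: total = 90+18 = 108
j=4,p=3: total = 108+12 = 120
j=4,p=4: total = 120+16 = 136
j=4,p=5: total = 136+20 = 156
j=4,p=6: total = 156+24 = 180

180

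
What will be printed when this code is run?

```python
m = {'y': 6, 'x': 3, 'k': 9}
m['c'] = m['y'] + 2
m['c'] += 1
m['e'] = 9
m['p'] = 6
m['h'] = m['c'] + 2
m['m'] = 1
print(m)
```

{'y': 6, 'x': 3, 'k': 9, 'c': 9, 'e': 9, 'p': 6, 'h': 11, 'm': 1}

m['c'] = m['y']+2 = 8 → {'y': 6, 'x': 3, 'k': 9, 'c': 8}
m['c'] = 8+1 = 9 → {'y': 6, 'x': 3, 'k': 9, 'c': 9}
m['e'] = 9 → {'y': 6, 'x': 3, 'k': 9, 'c': 9, 'e': 9}
m['p'] = 6 → {'y': 6, 'x': 3, 'k': 9, 'c': 9, 'e': 9, 'p': 6}
m['h'] = m['c']+2 = 11 → {'y': 6, 'x': 3, 'k': 9, 'c': 9, 'e': 9, 'p': 6, 'h': 11}
m['m'] = 1 → {'y': 6, 'x': 3, 'k': 9, 'c': 9, 'e': 9, 'p': 6, 'h': 11, 'm': 1}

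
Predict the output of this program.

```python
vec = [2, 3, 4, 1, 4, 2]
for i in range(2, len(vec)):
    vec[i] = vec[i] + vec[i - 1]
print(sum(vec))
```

46

i=2: vec[2] = 4+3 = 7 → [2, 3, 7, 1, 4, 2]
i=3: vec[3] = 1+7 = 8 → [2, 3, 7, 8, 4, 2]
i=4: vec[4] = 4+8 = 12 → [2, 3, 7, 8, 12, 2]
i=5: vec[5] = 2+12 = 14 → [2, 3, 7, 8, 12, 14]
sum = 46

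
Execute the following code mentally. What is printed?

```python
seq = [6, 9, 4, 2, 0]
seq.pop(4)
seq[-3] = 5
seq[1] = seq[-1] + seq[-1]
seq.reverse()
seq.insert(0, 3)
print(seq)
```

[3, 2, 4, 4, 6]

pop(4) removes 0 → [6, 9, 4, 2]
seq[-3] = 5 → [6, 5, 4, 2]
seq[1] = seq[-1]+seq[-1] = 2+2 = 4 → [6, 4, 4, 2]
reverse → [2, 4, 4, 6]
insert 3 at 0 → [3, 2, 4, 4, 6]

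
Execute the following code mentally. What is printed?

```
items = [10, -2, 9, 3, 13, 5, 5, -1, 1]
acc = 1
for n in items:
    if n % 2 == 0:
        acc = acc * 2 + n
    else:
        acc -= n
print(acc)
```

-13

n=10: even, acc = 1*2+10 = 12
n=-2: even, acc = 12*2+(-2) = 22
n=9: not even, acc = 22-9 = 13
n=3: not even, acc = 13-3 = 10
n=13: not even, acc = 10-13 = -3
n=5: not even, acc = (-3)-5 = -8
n=5: not even, acc = (-8)-5 = -13
n=-1: not even, acc = (-13)-(-1) = -12
n=1: not even, acc = (-12)-1 = -13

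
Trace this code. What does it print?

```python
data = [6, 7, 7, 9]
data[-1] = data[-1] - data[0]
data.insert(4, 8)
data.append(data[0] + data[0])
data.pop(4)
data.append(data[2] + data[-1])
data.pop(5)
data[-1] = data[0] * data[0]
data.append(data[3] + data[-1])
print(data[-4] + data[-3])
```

data[-1] = data[-1]-data[0] = 9-6 = 3 → [6, 7, 7, 3]
insert 8 at 4 → [6, 7, 7, 3, 8]
append data[0]+data[0] = 6+6 = 12 → [6, 7, 7, 3, 8, 12]
pop(4) removes 8 → [6, 7, 7, 3, 12]
append data[2]+data[-1] = 7+12 = 19 → [6, 7, 7, 3, 12, 19]
pop(5) removes 19 → [6, 7, 7, 3, 12]
data[-1] = data[0]*data[0] = 6*6 = 36 → [6, 7, 7, 3, 36]
append data[3]+data[-1] = 3+36 = 39 → [6, 7, 7, 3, 36, 39]
data[-4]+data[-3] = 7+3 = 10

10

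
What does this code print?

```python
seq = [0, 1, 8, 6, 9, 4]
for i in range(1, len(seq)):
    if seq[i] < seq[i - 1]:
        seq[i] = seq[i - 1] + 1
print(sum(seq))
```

i=1: 1>=0, unchanged → [0, 1, 8, 6, 9, 4]
i=2: 8>=1, unchanged → [0, 1, 8, 6, 9, 4]
i=3: 6<8, seq[3] = 8+1 = 9 → [0, 1, 8, 9, 9, 4]
i=4: 9>=9, unchanged → [0, 1, 8, 9, 9, 4]
i=5: 4<9, seq[5] = 9+1 = 10 → [0, 1, 8, 9, 9, 10]
sum = 37

37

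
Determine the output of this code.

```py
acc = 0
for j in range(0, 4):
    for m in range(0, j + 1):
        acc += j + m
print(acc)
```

30

j=0,m=0: acc = 0+0 = 0
j=1,m=0: acc = 0+1 = 1
j=1,m=1: acc = 1+2 = 3
j=2,m=0: acc = 3+2 = 5
j=2,m=1: acc = 5+3 = 8
j=2,m=2: acc = 8+4 = 12
j=3,m=0: acc = 12+3 = 15
j=3,m=1: acc = 15+4 = 19
j=3,m=2: acc = 19+5 = 24
j=3,m=3: acc = 24+6 = 30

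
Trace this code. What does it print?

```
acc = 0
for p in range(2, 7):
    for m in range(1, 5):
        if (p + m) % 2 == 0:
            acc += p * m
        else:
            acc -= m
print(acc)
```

80

p=2,m=1: odd sum, acc = 0-1 = -1
p=2,m=2: even sum, acc = (-1)+4 = 3
p=2,m=3: odd sum, acc = 3-3 = 0
p=2,m=4: even sum, acc = 0+8 = 8
p=3,m=1: even sum, acc = 8+3 = 11
p=3,m=2: odd sum, acc = 11-2 = 9
p=3,m=3: even sum, acc = 9+9 = 18
p=3,m=4: odd sum, acc = 18-4 = 14
p=4,m=1: odd sum, acc = 14-1 = 13
p=4,m=2: even sum, acc = 13+8 = 21
p=4,m=3: odd sum, acc = 21-3 = 18
p=4,m=4: even sum, acc = 18+16 = 34
p=5,m=1: even sum, acc = 34+5 = 39
p=5,m=2: odd sum, acc = 39-2 = 37
p=5,m=3: even sum, acc = 37+15 = 52
p=5,m=4: odd sum, acc = 52-4 = 48
p=6,m=1: odd sum, acc = 48-1 = 47
p=6,m=2: even sum, acc = 47+12 = 59
p=6,m=3: odd sum, acc = 59-3 = 56
p=6,m=4: even sum, acc = 56+24 = 80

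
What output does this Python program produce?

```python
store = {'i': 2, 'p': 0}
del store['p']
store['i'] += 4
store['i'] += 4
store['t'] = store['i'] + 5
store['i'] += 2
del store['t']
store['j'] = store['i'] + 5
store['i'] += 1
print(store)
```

del 'p' → {'i': 2}
store['i'] = 2+4 = 6 → {'i': 6}
store['i'] = 6+4 = 10 → {'i': 10}
store['t'] = store['i']+5 = 15 → {'i': 10, 't': 15}
store['i'] = 10+2 = 12 → {'i': 12, 't': 15}
del 't' → {'i': 12}
store['j'] = store['i']+5 = 17 → {'i': 12, 'j': 17}
store['i'] = 12+1 = 13 → {'i': 13, 'j': 17}

{'i': 13, 'j': 17}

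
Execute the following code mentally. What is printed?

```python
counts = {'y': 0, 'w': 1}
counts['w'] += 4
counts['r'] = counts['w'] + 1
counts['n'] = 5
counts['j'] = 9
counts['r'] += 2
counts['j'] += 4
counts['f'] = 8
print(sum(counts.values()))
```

39

counts['w'] = 1+4 = 5 → {'y': 0, 'w': 5}
counts['r'] = counts['w']+1 = 6 → {'y': 0, 'w': 5, 'r': 6}
counts['n'] = 5 → {'y': 0, 'w': 5, 'r': 6, 'n': 5}
counts['j'] = 9 → {'y': 0, 'w': 5, 'r': 6, 'n': 5, 'j': 9}
counts['r'] = 6+2 = 8 → {'y': 0, 'w': 5, 'r': 8, 'n': 5, 'j': 9}
counts['j'] = 9+4 = 13 → {'y': 0, 'w': 5, 'r': 8, 'n': 5, 'j': 13}
counts['f'] = 8 → {'y': 0, 'w': 5, 'r': 8, 'n': 5, 'j': 13, 'f': 8}
sum of values = 39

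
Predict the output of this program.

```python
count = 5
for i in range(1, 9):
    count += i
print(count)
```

i=1: count = 5+1 = 6
i=2: count = 6+2 = 8
i=3: count = 8+3 = 11
i=4: count = 11+4 = 15
i=5: count = 15+5 = 20
i=6: count = 20+6 = 26
i=7: count = 26+7 = 33
i=8: count = 33+8 = 41

41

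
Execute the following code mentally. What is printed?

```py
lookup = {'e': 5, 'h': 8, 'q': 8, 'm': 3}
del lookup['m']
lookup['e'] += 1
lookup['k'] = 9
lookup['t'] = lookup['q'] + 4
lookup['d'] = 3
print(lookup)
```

del 'm' → {'e': 5, 'h': 8, 'q': 8}
lookup['e'] = 5+1 = 6 → {'e': 6, 'h': 8, 'q': 8}
lookup['k'] = 9 → {'e': 6, 'h': 8, 'q': 8, 'k': 9}
lookup['t'] = lookup['q']+4 = 12 → {'e': 6, 'h': 8, 'q': 8, 'k': 9, 't': 12}
lookup['d'] = 3 → {'e': 6, 'h': 8, 'q': 8, 'k': 9, 't': 12, 'd': 3}

{'e': 6, 'h': 8, 'q': 8, 'k': 9, 't': 12, 'd': 3}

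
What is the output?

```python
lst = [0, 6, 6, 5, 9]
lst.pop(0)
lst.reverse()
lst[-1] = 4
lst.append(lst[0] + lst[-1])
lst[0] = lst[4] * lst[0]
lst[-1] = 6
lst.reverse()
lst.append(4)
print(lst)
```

[6, 4, 6, 5, 117, 4]

pop(0) removes 0 → [6, 6, 5, 9]
reverse → [9, 5, 6, 6]
lst[-1] = 4 → [9, 5, 6, 4]
append lst[0]+lst[-1] = 9+4 = 13 → [9, 5, 6, 4, 13]
lst[0] = lst[4]*lst[0] = 13*9 = 117 → [117, 5, 6, 4, 13]
lst[-1] = 6 → [117, 5, 6, 4, 6]
reverse → [6, 4, 6, 5, 117]
append 4 → [6, 4, 6, 5, 117, 4]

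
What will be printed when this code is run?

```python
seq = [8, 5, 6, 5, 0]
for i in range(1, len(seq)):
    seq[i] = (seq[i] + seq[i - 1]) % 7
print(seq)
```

[8, 6, 5, 3, 3]

i=1: seq[1] = (5+8)%7 = 6 → [8, 6, 6, 5, 0]
i=2: seq[2] = (6+6)%7 = 5 → [8, 6, 5, 5, 0]
i=3: seq[3] = (5+5)%7 = 3 → [8, 6, 5, 3, 0]
i=4: seq[4] = (0+3)%7 = 3 → [8, 6, 5, 3, 3]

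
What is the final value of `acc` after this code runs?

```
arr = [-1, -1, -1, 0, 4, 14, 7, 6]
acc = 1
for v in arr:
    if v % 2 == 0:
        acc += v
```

25

v=-1: not even
v=-1: not even
v=-1: not even
v=0: even, acc = 1+0 = 1
v=4: even, acc = 1+4 = 5
v=14: even, acc = 5+14 = 19
v=7: not even
v=6: even, acc = 19+6 = 25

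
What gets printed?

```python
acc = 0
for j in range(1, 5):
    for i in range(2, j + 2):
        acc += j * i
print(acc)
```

95

j=1,i=2: acc = 0+2 = 2
j=2,i=2: acc = 2+4 = 6
j=2,i=3: acc = 6+6 = 12
j=3,i=2: acc = 12+6 = 18
j=3,i=3: acc = 18+9 = 27
j=3,i=4: acc = 27+12 = 39
j=4,i=2: acc = 39+8 = 47
j=4,i=3: acc = 47+12 = 59
j=4,i=4: acc = 59+16 = 75
j=4,i=5: acc = 75+20 = 95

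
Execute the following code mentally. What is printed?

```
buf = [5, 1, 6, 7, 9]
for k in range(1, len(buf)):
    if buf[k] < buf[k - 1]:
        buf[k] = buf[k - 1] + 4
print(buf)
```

k=1: 1<5, buf[1] = 5+4 = 9 → [5, 9, 6, 7, 9]
k=2: 6<9, buf[2] = 9+4 = 13 → [5, 9, 13, 7, 9]
k=3: 7<13, buf[3] = 13+4 = 17 → [5, 9, 13, 17, 9]
k=4: 9<17, buf[4] = 17+4 = 21 → [5, 9, 13, 17, 21]

[5, 9, 13, 17, 21]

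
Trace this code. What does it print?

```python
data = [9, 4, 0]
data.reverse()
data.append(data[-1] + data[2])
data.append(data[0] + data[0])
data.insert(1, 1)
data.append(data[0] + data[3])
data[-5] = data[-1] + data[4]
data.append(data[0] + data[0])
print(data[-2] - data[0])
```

reverse → [0, 4, 9]
append data[-1]+data[2] = 9+9 = 18 → [0, 4, 9, 18]
append data[0]+data[0] = 0+0 = 0 → [0, 4, 9, 18, 0]
insert 1 at 1 → [0, 1, 4, 9, 18, 0]
append data[0]+data[3] = 0+9 = 9 → [0, 1, 4, 9, 18, 0, 9]
data[-5] = data[-1]+data[4] = 9+18 = 27 → [0, 1, 27, 9, 18, 0, 9]
append data[0]+data[0] = 0+0 = 0 → [0, 1, 27, 9, 18, 0, 9, 0]
data[-2]-data[0] = 9-0 = 9

9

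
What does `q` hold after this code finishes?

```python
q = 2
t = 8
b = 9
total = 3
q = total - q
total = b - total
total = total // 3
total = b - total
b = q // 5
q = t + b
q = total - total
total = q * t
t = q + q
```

0

q = 3-2 = 1
total = 9-3 = 6
total = 6//3 = 2
total = 9-2 = 7
b = 1//5 = 0
q = 8+0 = 8
q = 7-7 = 0
total = 0*8 = 0
t = 0+0 = 0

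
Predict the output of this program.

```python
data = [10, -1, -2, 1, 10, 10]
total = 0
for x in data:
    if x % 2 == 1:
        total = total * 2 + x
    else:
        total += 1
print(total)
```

7

x=10: not odd, total = 0+1 = 1
x=-1: odd, total = 1*2+(-1) = 1
x=-2: not odd, total = 1+1 = 2
x=1: odd, total = 2*2+1 = 5
x=10: not odd, total = 5+1 = 6
x=10: not odd, total = 6+1 = 7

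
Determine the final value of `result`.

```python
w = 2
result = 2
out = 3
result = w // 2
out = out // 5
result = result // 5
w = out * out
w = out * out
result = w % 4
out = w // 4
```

result = 2//2 = 1
out = 3//5 = 0
result = 1//5 = 0
w = 0*0 = 0
w = 0*0 = 0
result = 0%4 = 0
out = 0//4 = 0

0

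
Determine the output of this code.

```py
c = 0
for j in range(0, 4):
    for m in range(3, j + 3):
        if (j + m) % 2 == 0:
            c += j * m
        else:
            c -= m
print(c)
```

j=1,m=3: even sum, c = 0+3 = 3
j=2,m=3: odd sum, c = 3-3 = 0
j=2,m=4: even sum, c = 0+8 = 8
j=3,m=3: even sum, c = 8+9 = 17
j=3,m=4: odd sum, c = 17-4 = 13
j=3,m=5: even sum, c = 13+15 = 28

28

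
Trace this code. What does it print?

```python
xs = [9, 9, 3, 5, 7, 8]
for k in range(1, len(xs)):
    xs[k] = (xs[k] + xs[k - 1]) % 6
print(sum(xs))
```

k=1: xs[1] = (9+9)%6 = 0 → [9, 0, 3, 5, 7, 8]
k=2: xs[2] = (3+0)%6 = 3 → [9, 0, 3, 5, 7, 8]
k=3: xs[3] = (5+3)%6 = 2 → [9, 0, 3, 2, 7, 8]
k=4: xs[4] = (7+2)%6 = 3 → [9, 0, 3, 2, 3, 8]
k=5: xs[5] = (8+3)%6 = 5 → [9, 0, 3, 2, 3, 5]
sum = 22

22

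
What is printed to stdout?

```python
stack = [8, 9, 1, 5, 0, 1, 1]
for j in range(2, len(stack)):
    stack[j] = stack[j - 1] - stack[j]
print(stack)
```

[8, 9, 8, 3, 3, 2, 1]

j=2: stack[2] = 9-1 = 8 → [8, 9, 8, 5, 0, 1, 1]
j=3: stack[3] = 8-5 = 3 → [8, 9, 8, 3, 0, 1, 1]
j=4: stack[4] = 3-0 = 3 → [8, 9, 8, 3, 3, 1, 1]
j=5: stack[5] = 3-1 = 2 → [8, 9, 8, 3, 3, 2, 1]
j=6: stack[6] = 2-1 = 1 → [8, 9, 8, 3, 3, 2, 1]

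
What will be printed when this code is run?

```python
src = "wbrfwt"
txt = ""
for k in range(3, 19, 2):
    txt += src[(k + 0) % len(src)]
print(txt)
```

k=3: add src[3]='f' → 'f'
k=5: add src[5]='t' → 'ft'
k=7: add src[1]='b' → 'ftb'
k=9: add src[3]='f' → 'ftbf'
k=11: add src[5]='t' → 'ftbft'
k=13: add src[1]='b' → 'ftbftb'
k=15: add src[3]='f' → 'ftbftbf'
k=17: add src[5]='t' → 'ftbftbft'

ftbftbft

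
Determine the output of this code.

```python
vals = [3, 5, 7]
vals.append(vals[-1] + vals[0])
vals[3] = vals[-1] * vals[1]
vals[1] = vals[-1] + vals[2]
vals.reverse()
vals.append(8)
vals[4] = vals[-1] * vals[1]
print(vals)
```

[50, 7, 57, 3, 56]

append vals[-1]+vals[0] = 7+3 = 10 → [3, 5, 7, 10]
vals[3] = vals[-1]*vals[1] = 10*5 = 50 → [3, 5, 7, 50]
vals[1] = vals[-1]+vals[2] = 50+7 = 57 → [3, 57, 7, 50]
reverse → [50, 7, 57, 3]
append 8 → [50, 7, 57, 3, 8]
vals[4] = vals[-1]*vals[1] = 8*7 = 56 → [50, 7, 57, 3, 56]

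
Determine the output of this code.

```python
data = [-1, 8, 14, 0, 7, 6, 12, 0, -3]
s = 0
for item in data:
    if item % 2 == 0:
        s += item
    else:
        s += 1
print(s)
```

item=-1: not even, s = 0+1 = 1
item=8: even, s = 1+8 = 9
item=14: even, s = 9+14 = 23
item=0: even, s = 23+0 = 23
item=7: not even, s = 23+1 = 24
item=6: even, s = 24+6 = 30
item=12: even, s = 30+12 = 42
item=0: even, s = 42+0 = 42
item=-3: not even, s = 42+1 = 43

43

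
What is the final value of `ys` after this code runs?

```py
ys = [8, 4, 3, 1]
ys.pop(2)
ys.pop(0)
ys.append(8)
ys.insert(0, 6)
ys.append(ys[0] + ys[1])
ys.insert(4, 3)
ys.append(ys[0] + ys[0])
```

[6, 4, 1, 8, 3, 10, 12]

pop(2) removes 3 → [8, 4, 1]
pop(0) removes 8 → [4, 1]
append 8 → [4, 1, 8]
insert 6 at 0 → [6, 4, 1, 8]
append ys[0]+ys[1] = 6+4 = 10 → [6, 4, 1, 8, 10]
insert 3 at 4 → [6, 4, 1, 8, 3, 10]
append ys[0]+ys[0] = 6+6 = 12 → [6, 4, 1, 8, 3, 10, 12]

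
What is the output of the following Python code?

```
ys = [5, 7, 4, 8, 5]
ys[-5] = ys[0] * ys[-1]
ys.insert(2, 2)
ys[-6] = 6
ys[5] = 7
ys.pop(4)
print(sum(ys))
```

26

ys[-5] = ys[0]*ys[-1] = 5*5 = 25 → [25, 7, 4, 8, 5]
insert 2 at 2 → [25, 7, 2, 4, 8, 5]
ys[-6] = 6 → [6, 7, 2, 4, 8, 5]
ys[5] = 7 → [6, 7, 2, 4, 8, 7]
pop(4) removes 8 → [6, 7, 2, 4, 7]
sum = 26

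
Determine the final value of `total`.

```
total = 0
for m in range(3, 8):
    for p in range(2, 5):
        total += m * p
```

m=3,p=2: total = 0+6 = 6
m=3,p=3: total = 6+9 = 15
m=3,p=4: total = 15+12 = 27
m=4,p=2: total = 27+8 = 35
m=4,p=3: total = 35+12 = 47
m=4,p=4: total = 47+16 = 63
m=5,p=2: total = 63+10 = 73
m=5,p=3: total = 73+15 = 88
m=5,p=4: total = 88+20 = 108
m=6,p=2: total = 108+12 = 120
m=6,p=3: total = 120+18 = 138
m=6,p=4: total = 138+24 = 162
m=7,p=2: total = 162+14 = 176
m=7,p=3: total = 176+21 = 197
m=7,p=4: total = 197+28 = 225

225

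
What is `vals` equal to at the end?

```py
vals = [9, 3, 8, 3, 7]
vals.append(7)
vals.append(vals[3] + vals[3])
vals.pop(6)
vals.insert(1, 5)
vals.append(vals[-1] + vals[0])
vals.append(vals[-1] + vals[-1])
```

append 7 → [9, 3, 8, 3, 7, 7]
append vals[3]+vals[3] = 3+3 = 6 → [9, 3, 8, 3, 7, 7, 6]
pop(6) removes 6 → [9, 3, 8, 3, 7, 7]
insert 5 at 1 → [9, 5, 3, 8, 3, 7, 7]
append vals[-1]+vals[0] = 7+9 = 16 → [9, 5, 3, 8, 3, 7, 7, 16]
append vals[-1]+vals[-1] = 16+16 = 32 → [9, 5, 3, 8, 3, 7, 7, 16, 32]

[9, 5, 3, 8, 3, 7, 7, 16, 32]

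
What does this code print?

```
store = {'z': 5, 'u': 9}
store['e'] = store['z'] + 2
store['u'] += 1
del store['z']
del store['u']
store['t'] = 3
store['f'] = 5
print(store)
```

{'e': 7, 't': 3, 'f': 5}

store['e'] = store['z']+2 = 7 → {'z': 5, 'u': 9, 'e': 7}
store['u'] = 9+1 = 10 → {'z': 5, 'u': 10, 'e': 7}
del 'z' → {'u': 10, 'e': 7}
del 'u' → {'e': 7}
store['t'] = 3 → {'e': 7, 't': 3}
store['f'] = 5 → {'e': 7, 't': 3, 'f': 5}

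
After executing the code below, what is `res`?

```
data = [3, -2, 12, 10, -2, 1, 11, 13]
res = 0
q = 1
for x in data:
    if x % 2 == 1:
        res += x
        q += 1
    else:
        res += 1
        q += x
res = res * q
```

x=3: odd, res = 0+3 = 3; q=2
x=-2: not odd, res = 3+1 = 4; q=0
x=12: not odd, res = 4+1 = 5; q=12
x=10: not odd, res = 5+1 = 6; q=22
x=-2: not odd, res = 6+1 = 7; q=20
x=1: odd, res = 7+1 = 8; q=21
x=11: odd, res = 8+11 = 19; q=22
x=13: odd, res = 19+13 = 32; q=23
res*q = 32*23 = 736

736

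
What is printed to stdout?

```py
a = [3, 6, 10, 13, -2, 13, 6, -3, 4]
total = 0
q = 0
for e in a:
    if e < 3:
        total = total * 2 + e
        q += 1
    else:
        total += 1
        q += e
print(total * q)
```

e=3: not <3, total = 0+1 = 1; q=3
e=6: not <3, total = 1+1 = 2; q=9
e=10: not <3, total = 2+1 = 3; q=19
e=13: not <3, total = 3+1 = 4; q=32
e=-2: <3, total = 4*2+(-2) = 6; q=33
e=13: not <3, total = 6+1 = 7; q=46
e=6: not <3, total = 7+1 = 8; q=52
e=-3: <3, total = 8*2+(-3) = 13; q=53
e=4: not <3, total = 13+1 = 14; q=57
total*q = 14*57 = 798

798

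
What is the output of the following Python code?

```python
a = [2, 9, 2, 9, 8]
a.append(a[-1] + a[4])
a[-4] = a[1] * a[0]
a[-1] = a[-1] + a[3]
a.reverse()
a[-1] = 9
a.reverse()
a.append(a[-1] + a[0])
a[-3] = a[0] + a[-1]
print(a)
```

append a[-1]+a[4] = 8+8 = 16 → [2, 9, 2, 9, 8, 16]
a[-4] = a[1]*a[0] = 9*2 = 18 → [2, 9, 18, 9, 8, 16]
a[-1] = a[-1]+a[3] = 16+9 = 25 → [2, 9, 18, 9, 8, 25]
reverse → [25, 8, 9, 18, 9, 2]
a[-1] = 9 → [25, 8, 9, 18, 9, 9]
reverse → [9, 9, 18, 9, 8, 25]
append a[-1]+a[0] = 25+9 = 34 → [9, 9, 18, 9, 8, 25, 34]
a[-3] = a[0]+a[-1] = 9+34 = 43 → [9, 9, 18, 9, 43, 25, 34]

[9, 9, 18, 9, 43, 25, 34]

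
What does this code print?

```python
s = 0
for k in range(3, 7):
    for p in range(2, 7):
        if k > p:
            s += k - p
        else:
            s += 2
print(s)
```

k=3,p=2: 3>2, s = 0+1 = 1
k=3,p=3: not 3>3, s = 1+2 = 3
k=3,p=4: not 3>4, s = 3+2 = 5
k=3,p=5: not 3>5, s = 5+2 = 7
k=3,p=6: not 3>6, s = 7+2 = 9
k=4,p=2: 4>2, s = 9+2 = 11
k=4,p=3: 4>3, s = 11+1 = 12
k=4,p=4: not 4>4, s = 12+2 = 14
k=4,p=5: not 4>5, s = 14+2 = 16
k=4,p=6: not 4>6, s = 16+2 = 18
k=5,p=2: 5>2, s = 18+3 = 21
k=5,p=3: 5>3, s = 21+2 = 23
k=5,p=4: 5>4, s = 23+1 = 24
k=5,p=5: not 5>5, s = 24+2 = 26
k=5,p=6: not 5>6, s = 26+2 = 28
k=6,p=2: 6>2, s = 28+4 = 32
k=6,p=3: 6>3, s = 32+3 = 35
k=6,p=4: 6>4, s = 35+2 = 37
k=6,p=5: 6>5, s = 37+1 = 38
k=6,p=6: not 6>6, s = 38+2 = 40

40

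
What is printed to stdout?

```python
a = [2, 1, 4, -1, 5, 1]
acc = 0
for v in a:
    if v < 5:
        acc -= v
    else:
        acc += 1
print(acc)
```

v=2: <5, acc = 0-2 = -2
v=1: <5, acc = (-2)-1 = -3
v=4: <5, acc = (-3)-4 = -7
v=-1: <5, acc = (-7)-(-1) = -6
v=5: not <5, acc = (-6)+1 = -5
v=1: <5, acc = (-5)-1 = -6

-6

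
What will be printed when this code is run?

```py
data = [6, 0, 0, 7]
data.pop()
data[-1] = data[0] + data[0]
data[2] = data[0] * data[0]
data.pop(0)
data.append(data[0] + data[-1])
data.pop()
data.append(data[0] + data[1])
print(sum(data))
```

pop() removes 7 → [6, 0, 0]
data[-1] = data[0]+data[0] = 6+6 = 12 → [6, 0, 12]
data[2] = data[0]*data[0] = 6*6 = 36 → [6, 0, 36]
pop(0) removes 6 → [0, 36]
append data[0]+data[-1] = 0+36 = 36 → [0, 36, 36]
pop() removes 36 → [0, 36]
append data[0]+data[1] = 0+36 = 36 → [0, 36, 36]
sum = 72

72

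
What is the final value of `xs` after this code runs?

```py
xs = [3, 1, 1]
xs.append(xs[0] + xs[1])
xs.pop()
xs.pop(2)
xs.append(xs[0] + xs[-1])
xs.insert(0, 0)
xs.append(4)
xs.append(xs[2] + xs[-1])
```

[0, 3, 1, 4, 4, 5]

append xs[0]+xs[1] = 3+1 = 4 → [3, 1, 1, 4]
pop() removes 4 → [3, 1, 1]
pop(2) removes 1 → [3, 1]
append xs[0]+xs[-1] = 3+1 = 4 → [3, 1, 4]
insert 0 at 0 → [0, 3, 1, 4]
append 4 → [0, 3, 1, 4, 4]
append xs[2]+xs[-1] = 1+4 = 5 → [0, 3, 1, 4, 4, 5]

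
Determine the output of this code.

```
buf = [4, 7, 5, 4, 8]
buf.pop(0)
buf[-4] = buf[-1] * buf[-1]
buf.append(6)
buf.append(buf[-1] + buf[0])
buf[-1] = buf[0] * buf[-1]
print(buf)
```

[64, 5, 4, 8, 6, 4480]

pop(0) removes 4 → [7, 5, 4, 8]
buf[-4] = buf[-1]*buf[-1] = 8*8 = 64 → [64, 5, 4, 8]
append 6 → [64, 5, 4, 8, 6]
append buf[-1]+buf[0] = 6+64 = 70 → [64, 5, 4, 8, 6, 70]
buf[-1] = buf[0]*buf[-1] = 64*70 = 4480 → [64, 5, 4, 8, 6, 4480]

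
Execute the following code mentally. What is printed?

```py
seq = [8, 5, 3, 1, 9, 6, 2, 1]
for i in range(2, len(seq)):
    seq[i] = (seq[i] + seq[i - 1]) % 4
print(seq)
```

i=2: seq[2] = (3+5)%4 = 0 → [8, 5, 0, 1, 9, 6, 2, 1]
i=3: seq[3] = (1+0)%4 = 1 → [8, 5, 0, 1, 9, 6, 2, 1]
i=4: seq[4] = (9+1)%4 = 2 → [8, 5, 0, 1, 2, 6, 2, 1]
i=5: seq[5] = (6+2)%4 = 0 → [8, 5, 0, 1, 2, 0, 2, 1]
i=6: seq[6] = (2+0)%4 = 2 → [8, 5, 0, 1, 2, 0, 2, 1]
i=7: seq[7] = (1+2)%4 = 3 → [8, 5, 0, 1, 2, 0, 2, 3]

[8, 5, 0, 1, 2, 0, 2, 3]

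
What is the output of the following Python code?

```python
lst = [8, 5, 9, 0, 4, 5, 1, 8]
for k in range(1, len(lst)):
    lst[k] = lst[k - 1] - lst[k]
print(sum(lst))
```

k=1: lst[1] = 8-5 = 3 → [8, 3, 9, 0, 4, 5, 1, 8]
k=2: lst[2] = 3-9 = -6 → [8, 3, -6, 0, 4, 5, 1, 8]
k=3: lst[3] = (-6)-0 = -6 → [8, 3, -6, -6, 4, 5, 1, 8]
k=4: lst[4] = (-6)-4 = -10 → [8, 3, -6, -6, -10, 5, 1, 8]
k=5: lst[5] = (-10)-5 = -15 → [8, 3, -6, -6, -10, -15, 1, 8]
k=6: lst[6] = (-15)-1 = -16 → [8, 3, -6, -6, -10, -15, -16, 8]
k=7: lst[7] = (-16)-8 = -24 → [8, 3, -6, -6, -10, -15, -16, -24]
sum = -66

-66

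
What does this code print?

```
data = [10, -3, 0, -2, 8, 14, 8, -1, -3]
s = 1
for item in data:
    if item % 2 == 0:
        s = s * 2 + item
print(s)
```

item=10: even, s = 1*2+10 = 12
item=-3: not even
item=0: even, s = 12*2+0 = 24
item=-2: even, s = 24*2+(-2) = 46
item=8: even, s = 46*2+8 = 100
item=14: even, s = 100*2+14 = 214
item=8: even, s = 214*2+8 = 436
item=-1: not even
item=-3: not even

436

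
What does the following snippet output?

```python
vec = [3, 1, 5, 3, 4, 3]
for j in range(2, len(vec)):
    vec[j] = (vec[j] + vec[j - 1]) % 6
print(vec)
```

[3, 1, 0, 3, 1, 4]

j=2: vec[2] = (5+1)%6 = 0 → [3, 1, 0, 3, 4, 3]
j=3: vec[3] = (3+0)%6 = 3 → [3, 1, 0, 3, 4, 3]
j=4: vec[4] = (4+3)%6 = 1 → [3, 1, 0, 3, 1, 3]
j=5: vec[5] = (3+1)%6 = 4 → [3, 1, 0, 3, 1, 4]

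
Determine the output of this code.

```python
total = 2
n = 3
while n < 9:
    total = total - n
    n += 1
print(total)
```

-31

n=3: total = 2-3 = -1
n=4: total = (-1)-4 = -5
n=5: total = (-5)-5 = -10
n=6: total = (-10)-6 = -16
n=7: total = (-16)-7 = -23
n=8: total = (-23)-8 = -31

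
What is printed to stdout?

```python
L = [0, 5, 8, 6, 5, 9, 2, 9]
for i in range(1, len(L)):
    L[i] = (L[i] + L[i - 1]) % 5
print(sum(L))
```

i=1: L[1] = (5+0)%5 = 0 → [0, 0, 8, 6, 5, 9, 2, 9]
i=2: L[2] = (8+0)%5 = 3 → [0, 0, 3, 6, 5, 9, 2, 9]
i=3: L[3] = (6+3)%5 = 4 → [0, 0, 3, 4, 5, 9, 2, 9]
i=4: L[4] = (5+4)%5 = 4 → [0, 0, 3, 4, 4, 9, 2, 9]
i=5: L[5] = (9+4)%5 = 3 → [0, 0, 3, 4, 4, 3, 2, 9]
i=6: L[6] = (2+3)%5 = 0 → [0, 0, 3, 4, 4, 3, 0, 9]
i=7: L[7] = (9+0)%5 = 4 → [0, 0, 3, 4, 4, 3, 0, 4]
sum = 18

18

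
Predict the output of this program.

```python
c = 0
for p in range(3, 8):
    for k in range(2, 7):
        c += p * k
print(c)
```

500

p=3,k=2: c = 0+6 = 6
p=3,k=3: c = 6+9 = 15
p=3,k=4: c = 15+12 = 27
p=3,k=5: c = 27+15 = 42
p=3,k=6: c = 42+18 = 60
p=4,k=2: c = 60+8 = 68
p=4,k=3: c = 68+12 = 80
p=4,k=4: c = 80+16 = 96
p=4,k=5: c = 96+20 = 116
p=4,k=6: c = 116+24 = 140
p=5,k=2: c = 140+10 = 150
p=5,k=3: c = 150+15 = 165
p=5,k=4: c = 165+20 = 185
p=5,k=5: c = 185+25 = 210
p=5,k=6: c = 210+30 = 240
p=6,k=2: c = 240+12 = 252
p=6,k=3: c = 252+18 = 270
p=6,k=4: c = 270+24 = 294
p=6,k=5: c = 294+30 = 324
p=6,k=6: c = 324+36 = 360
p=7,k=2: c = 360+14 = 374
p=7,k=3: c = 374+21 = 395
p=7,k=4: c = 395+28 = 423
p=7,k=5: c = 423+35 = 458
p=7,k=6: c = 458+42 = 500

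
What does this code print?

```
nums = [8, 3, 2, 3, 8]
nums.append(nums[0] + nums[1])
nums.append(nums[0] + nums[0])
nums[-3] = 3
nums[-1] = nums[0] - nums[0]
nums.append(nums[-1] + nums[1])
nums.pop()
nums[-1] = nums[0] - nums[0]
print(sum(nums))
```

append nums[0]+nums[1] = 8+3 = 11 → [8, 3, 2, 3, 8, 11]
append nums[0]+nums[0] = 8+8 = 16 → [8, 3, 2, 3, 8, 11, 16]
nums[-3] = 3 → [8, 3, 2, 3, 3, 11, 16]
nums[-1] = nums[0]-nums[0] = 8-8 = 0 → [8, 3, 2, 3, 3, 11, 0]
append nums[-1]+nums[1] = 0+3 = 3 → [8, 3, 2, 3, 3, 11, 0, 3]
pop() removes 3 → [8, 3, 2, 3, 3, 11, 0]
nums[-1] = nums[0]-nums[0] = 8-8 = 0 → [8, 3, 2, 3, 3, 11, 0]
sum = 30

30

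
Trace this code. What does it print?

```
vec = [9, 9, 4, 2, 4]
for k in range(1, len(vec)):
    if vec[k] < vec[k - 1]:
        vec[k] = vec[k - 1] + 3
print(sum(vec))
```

k=1: 9>=9, unchanged → [9, 9, 4, 2, 4]
k=2: 4<9, vec[2] = 9+3 = 12 → [9, 9, 12, 2, 4]
k=3: 2<12, vec[3] = 12+3 = 15 → [9, 9, 12, 15, 4]
k=4: 4<15, vec[4] = 15+3 = 18 → [9, 9, 12, 15, 18]
sum = 63

63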